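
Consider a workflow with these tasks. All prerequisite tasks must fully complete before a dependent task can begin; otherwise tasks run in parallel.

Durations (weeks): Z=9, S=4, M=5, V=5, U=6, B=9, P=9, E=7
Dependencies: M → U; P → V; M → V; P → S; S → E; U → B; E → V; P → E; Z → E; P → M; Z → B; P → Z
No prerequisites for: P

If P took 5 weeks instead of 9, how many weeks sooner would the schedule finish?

4

Actual critical path: P→Z→E→V = 9+9+7+5 = 30 ⇒ 30 weeks.
P lies on that path, so at 5 weeks the path becomes 26 weeks.
The critical path is still P→Z→E→V; finish is now 26 weeks.
Change in finish: 26 − 30 = -4 weeks.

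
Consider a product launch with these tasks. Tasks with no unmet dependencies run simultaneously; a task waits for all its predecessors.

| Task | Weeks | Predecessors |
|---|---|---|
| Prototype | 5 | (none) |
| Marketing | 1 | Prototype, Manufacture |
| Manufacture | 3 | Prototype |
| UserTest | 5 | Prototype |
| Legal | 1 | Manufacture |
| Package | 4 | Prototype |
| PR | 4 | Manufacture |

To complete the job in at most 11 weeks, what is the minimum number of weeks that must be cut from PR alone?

1

Current finish: 12 weeks; target: 11.
PR is on every critical path, so each week cut from PR cuts the finish by one (this holds down to a finish of 10).
Need 12 − 11 = 1 week off PR → PR becomes 3 weeks, finish becomes 11.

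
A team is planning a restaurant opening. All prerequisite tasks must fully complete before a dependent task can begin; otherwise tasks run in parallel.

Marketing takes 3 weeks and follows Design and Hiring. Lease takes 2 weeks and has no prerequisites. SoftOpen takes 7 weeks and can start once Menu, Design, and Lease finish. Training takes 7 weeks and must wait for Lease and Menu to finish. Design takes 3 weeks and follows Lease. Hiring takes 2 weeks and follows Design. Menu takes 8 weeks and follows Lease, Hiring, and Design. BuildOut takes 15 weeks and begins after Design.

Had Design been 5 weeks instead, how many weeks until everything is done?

24

As given, the longest chain is Lease→Design→Hiring→Menu→Training = 2+3+2+8+7 = 22, so the finish is 22 weeks.
Since Design is critical, the +2 change carries straight to that chain (now 24 weeks).
That remains the longest chain; total 24 weeks.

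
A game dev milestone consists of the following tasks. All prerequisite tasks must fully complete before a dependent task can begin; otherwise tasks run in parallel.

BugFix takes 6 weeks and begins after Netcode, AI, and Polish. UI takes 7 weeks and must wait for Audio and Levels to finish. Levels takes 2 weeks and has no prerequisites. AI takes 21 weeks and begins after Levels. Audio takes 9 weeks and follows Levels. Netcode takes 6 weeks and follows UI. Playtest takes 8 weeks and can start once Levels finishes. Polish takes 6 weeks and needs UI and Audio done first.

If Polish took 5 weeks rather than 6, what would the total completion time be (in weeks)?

30

Baseline: Levels→Audio→UI→Polish→BugFix = 2+9+7+6+6 = 30 → 30 weeks.
Polish is on the critical path; changing it to 5 makes that path 29 weeks.
The binding chain switches to Levels→Audio→UI→Netcode→BugFix = 2+9+7+6+6 = 30; finish 30 weeks.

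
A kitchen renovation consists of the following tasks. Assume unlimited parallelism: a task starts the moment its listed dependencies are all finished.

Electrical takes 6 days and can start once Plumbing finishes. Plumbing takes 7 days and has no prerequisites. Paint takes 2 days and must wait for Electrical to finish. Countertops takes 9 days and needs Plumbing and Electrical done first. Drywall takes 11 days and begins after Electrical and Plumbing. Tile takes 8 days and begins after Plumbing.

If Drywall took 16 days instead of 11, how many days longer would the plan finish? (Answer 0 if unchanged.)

5

Actual critical path: Plumbing→Electrical→Drywall = 7+6+11 = 24 ⇒ 24 days.
Since Drywall is critical, the +5 change carries straight to that chain (now 29 days).
That remains the longest chain; total 29 days.
Change in finish: 29 − 24 = +5 days.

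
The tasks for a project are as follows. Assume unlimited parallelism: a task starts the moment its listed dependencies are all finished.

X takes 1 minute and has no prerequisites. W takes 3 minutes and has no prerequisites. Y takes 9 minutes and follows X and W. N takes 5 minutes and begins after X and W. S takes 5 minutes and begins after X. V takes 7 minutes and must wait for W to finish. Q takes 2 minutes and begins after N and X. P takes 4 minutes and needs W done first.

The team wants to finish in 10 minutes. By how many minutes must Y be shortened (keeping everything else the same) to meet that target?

Current finish: 12 minutes; target: 10.
Y is on every critical path, so each minute cut from Y cuts the finish by one (this holds down to a finish of 10).
Need 12 − 10 = 2 minutes off Y → Y becomes 7 minutes, finish becomes 10.

2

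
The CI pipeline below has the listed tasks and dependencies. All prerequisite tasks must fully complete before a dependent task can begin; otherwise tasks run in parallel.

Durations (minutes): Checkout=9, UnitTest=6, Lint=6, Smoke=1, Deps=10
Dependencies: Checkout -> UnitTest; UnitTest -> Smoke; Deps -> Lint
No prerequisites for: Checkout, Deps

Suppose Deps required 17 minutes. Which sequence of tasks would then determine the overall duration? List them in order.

Deps, Lint

Actual critical path: Deps→Lint = 10+6 = 16 ⇒ 16 minutes.
Since Deps is critical, the +7 change carries straight to that chain (now 23 minutes).
No other chain overtakes it, so the finish is 23 minutes.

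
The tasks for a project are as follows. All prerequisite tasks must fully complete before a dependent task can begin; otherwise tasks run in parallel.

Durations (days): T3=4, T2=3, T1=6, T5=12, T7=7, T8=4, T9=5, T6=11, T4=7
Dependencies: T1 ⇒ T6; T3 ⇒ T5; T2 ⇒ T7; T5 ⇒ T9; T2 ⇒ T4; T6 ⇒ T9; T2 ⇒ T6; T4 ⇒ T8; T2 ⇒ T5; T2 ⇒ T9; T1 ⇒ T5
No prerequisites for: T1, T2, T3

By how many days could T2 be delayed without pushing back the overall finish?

The longest chain is T1→T5→T9 = 6+12+5 = 23; overall finish 23 days.
T2 finishes as early as 3 and must finish by 6.
Slack of T2 = 3 − 0 = 3 days.

3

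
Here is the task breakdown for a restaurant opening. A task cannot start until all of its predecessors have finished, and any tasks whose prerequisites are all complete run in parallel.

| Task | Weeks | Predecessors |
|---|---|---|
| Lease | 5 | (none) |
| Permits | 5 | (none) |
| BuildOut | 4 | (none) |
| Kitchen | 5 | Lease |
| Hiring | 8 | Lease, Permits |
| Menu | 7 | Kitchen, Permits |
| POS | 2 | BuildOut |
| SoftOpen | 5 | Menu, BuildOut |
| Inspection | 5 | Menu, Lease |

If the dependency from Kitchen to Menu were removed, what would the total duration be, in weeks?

17

Before: longest chain Lease→Kitchen→Menu→SoftOpen = 5+5+7+5 = 22, finish 22.
Without Kitchen→Menu, Menu's earliest start moves from 10 to 5.
New critical path: Permits→Menu→SoftOpen = 5+7+5 = 17 ⇒ 17 weeks.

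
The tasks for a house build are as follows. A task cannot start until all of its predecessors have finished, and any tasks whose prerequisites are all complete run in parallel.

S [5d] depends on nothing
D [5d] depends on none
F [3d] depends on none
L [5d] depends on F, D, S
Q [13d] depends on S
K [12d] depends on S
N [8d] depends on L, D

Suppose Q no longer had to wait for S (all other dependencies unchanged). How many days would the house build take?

With the dependency in place, S→L→N = 5+5+8 = 18 sets the finish at 18 days.
Without S→Q, Q's earliest start moves from 5 to 0.
New critical path: S→L→N = 5+5+8 = 18 ⇒ 18 days.

18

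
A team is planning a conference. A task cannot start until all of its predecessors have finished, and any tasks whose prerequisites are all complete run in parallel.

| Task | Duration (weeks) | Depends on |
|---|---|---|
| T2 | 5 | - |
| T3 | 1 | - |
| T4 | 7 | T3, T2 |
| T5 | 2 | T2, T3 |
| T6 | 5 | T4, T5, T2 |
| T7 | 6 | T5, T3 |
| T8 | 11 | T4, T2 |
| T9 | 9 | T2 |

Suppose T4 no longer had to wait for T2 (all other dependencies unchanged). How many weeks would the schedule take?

19

With the dependency in place, T2→T4→T8 = 5+7+11 = 23 sets the finish at 23 weeks.
Without T2→T4, T4's earliest start moves from 5 to 1.
New critical path: T3→T4→T8 = 1+7+11 = 19 ⇒ 19 weeks.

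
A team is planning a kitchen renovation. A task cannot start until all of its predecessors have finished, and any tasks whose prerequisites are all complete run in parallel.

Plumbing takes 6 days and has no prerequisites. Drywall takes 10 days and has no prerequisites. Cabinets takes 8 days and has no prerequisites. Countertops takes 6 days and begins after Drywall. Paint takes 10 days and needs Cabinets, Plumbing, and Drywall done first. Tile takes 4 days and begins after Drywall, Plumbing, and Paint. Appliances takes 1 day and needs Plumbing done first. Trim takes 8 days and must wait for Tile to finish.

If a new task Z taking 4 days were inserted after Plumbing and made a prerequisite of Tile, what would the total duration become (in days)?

Originally the job takes 32 days.
With Z inserted, Tile now waits for max(Drywall, Plumbing, Paint, Z).
New critical path: Drywall→Paint→Tile→Trim = 10+10+4+8 = 32 ⇒ 32 days.

32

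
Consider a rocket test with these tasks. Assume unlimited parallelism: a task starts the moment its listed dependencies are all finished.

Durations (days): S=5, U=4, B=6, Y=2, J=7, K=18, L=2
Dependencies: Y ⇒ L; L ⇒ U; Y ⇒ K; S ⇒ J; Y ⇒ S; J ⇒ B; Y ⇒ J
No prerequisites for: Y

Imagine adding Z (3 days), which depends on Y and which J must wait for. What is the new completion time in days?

20

Originally the job takes 20 days.
With Z inserted, J now waits for max(Y, S, Z).
New critical path: Y→S→J→B = 2+5+7+6 = 20 ⇒ 20 days.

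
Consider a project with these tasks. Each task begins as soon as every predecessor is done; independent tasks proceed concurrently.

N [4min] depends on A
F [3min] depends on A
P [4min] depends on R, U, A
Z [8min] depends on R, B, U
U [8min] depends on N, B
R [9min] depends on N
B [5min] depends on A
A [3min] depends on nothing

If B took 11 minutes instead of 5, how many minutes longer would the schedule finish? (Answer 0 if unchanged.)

Baseline: A→B→U→Z = 3+5+8+8 = 24 → 24 minutes.
B is on the critical path; changing it to 11 makes that path 30 minutes.
The critical path is still A→B→U→Z; finish is now 30 minutes.
Change in finish: 30 − 24 = +6 minutes.

6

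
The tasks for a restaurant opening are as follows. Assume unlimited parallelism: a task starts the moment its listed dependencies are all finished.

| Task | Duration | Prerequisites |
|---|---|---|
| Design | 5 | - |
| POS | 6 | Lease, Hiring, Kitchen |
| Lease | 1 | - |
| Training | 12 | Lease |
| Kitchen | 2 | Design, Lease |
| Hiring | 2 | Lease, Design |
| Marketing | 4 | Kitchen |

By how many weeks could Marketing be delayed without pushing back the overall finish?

Lease→Training = 1+12 = 13 sets the makespan at 13 weeks.
Marketing finishes as early as 11 and must finish by 13.
Float = 13 − 11 = 2.

2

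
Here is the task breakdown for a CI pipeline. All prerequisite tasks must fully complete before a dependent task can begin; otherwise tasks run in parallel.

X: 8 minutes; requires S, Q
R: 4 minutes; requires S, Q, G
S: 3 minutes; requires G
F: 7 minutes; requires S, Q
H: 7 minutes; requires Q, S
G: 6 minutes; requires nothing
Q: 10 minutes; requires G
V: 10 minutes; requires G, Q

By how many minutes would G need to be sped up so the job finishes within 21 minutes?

Current finish: 26 minutes; target: 21.
G is on every critical path, so each minute cut from G cuts the finish by one (this holds down to a finish of 21).
Need 26 − 21 = 5 minutes off G → G becomes 1 minute, finish becomes 21.

5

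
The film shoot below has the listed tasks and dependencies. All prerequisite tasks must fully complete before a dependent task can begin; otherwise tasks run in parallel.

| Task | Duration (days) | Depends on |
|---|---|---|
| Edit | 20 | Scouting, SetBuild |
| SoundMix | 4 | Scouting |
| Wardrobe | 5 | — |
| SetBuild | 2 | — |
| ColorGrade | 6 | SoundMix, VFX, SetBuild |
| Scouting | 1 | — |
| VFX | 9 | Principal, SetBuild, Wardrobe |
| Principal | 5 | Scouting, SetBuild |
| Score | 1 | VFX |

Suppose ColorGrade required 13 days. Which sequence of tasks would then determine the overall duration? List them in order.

Actual critical path: SetBuild→Principal→VFX→ColorGrade = 2+5+9+6 = 22 ⇒ 22 days.
Since ColorGrade is critical, the +7 change carries straight to that chain (now 29 days).
No other chain overtakes it, so the finish is 29 days.

SetBuild, Principal, VFX, ColorGrade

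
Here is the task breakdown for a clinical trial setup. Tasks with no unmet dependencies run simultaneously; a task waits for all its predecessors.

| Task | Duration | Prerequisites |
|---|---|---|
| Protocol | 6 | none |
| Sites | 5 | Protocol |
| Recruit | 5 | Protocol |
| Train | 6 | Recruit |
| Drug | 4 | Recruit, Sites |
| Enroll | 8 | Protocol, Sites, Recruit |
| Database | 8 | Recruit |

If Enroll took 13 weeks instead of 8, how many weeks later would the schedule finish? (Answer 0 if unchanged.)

As given, the longest chain is Protocol→Sites→Enroll = 6+5+8 = 19, so the finish is 19 weeks.
Since Enroll is critical, the +5 change carries straight to that chain (now 24 weeks).
The critical path is still Protocol→Sites→Enroll; finish is now 24 weeks.
Change in finish: 24 − 19 = +5 weeks.

5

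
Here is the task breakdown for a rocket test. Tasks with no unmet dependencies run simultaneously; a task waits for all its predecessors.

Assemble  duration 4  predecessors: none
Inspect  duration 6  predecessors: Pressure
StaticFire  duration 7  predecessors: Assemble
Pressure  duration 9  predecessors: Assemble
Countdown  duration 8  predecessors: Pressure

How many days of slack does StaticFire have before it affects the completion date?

10

Assemble→Pressure→Countdown = 4+9+8 = 21 sets the makespan at 21 days.
Longest path through StaticFire: 11 days (earliest finish 11, latest finish 21).
So StaticFire can slip 21 − 11 = 10 days.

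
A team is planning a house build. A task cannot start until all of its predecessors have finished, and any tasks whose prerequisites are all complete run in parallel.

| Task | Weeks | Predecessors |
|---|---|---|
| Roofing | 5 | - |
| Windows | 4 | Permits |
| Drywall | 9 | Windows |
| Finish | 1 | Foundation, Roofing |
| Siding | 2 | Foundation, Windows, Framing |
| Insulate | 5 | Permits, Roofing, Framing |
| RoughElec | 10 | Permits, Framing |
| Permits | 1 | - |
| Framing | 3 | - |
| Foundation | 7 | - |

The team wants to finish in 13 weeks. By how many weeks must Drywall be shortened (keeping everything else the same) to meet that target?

1

Current finish: 14 weeks; target: 13.
Drywall is on every critical path, so each week cut from Drywall cuts the finish by one (this holds down to a finish of 13).
Need 14 − 13 = 1 week off Drywall → Drywall becomes 8 weeks, finish becomes 13.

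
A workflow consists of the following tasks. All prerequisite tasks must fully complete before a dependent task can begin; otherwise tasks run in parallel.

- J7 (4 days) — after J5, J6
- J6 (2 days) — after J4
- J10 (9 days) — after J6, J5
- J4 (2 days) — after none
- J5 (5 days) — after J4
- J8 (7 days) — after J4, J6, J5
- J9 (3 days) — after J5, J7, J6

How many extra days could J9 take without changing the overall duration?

2

J4→J5→J10 = 2+5+9 = 16 sets the makespan at 16 days.
J9 finishes as early as 14 and must finish by 16.
Float = 16 − 14 = 2.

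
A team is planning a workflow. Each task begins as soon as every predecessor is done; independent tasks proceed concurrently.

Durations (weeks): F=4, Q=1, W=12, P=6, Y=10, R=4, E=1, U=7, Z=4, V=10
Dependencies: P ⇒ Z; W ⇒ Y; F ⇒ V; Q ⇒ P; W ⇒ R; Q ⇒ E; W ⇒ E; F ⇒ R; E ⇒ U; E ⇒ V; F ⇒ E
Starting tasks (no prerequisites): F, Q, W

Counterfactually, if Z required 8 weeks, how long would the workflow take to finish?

23

The binding path is W→E→V = 12+1+10 = 23; finish at 23 weeks.
Z has 12 weeks of float (longest path through it is 11).
The critical path is still W→E→V; finish is now 23 weeks.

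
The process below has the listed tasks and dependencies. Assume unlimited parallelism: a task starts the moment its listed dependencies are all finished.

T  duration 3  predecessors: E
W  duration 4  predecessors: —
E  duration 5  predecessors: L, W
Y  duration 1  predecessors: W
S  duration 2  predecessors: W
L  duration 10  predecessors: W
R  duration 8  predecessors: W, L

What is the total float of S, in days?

The longest chain is W→L→R = 4+10+8 = 22; overall finish 22 days.
Longest path through S: 6 days (earliest finish 6, latest finish 22).
Float = 22 − 6 = 16.

16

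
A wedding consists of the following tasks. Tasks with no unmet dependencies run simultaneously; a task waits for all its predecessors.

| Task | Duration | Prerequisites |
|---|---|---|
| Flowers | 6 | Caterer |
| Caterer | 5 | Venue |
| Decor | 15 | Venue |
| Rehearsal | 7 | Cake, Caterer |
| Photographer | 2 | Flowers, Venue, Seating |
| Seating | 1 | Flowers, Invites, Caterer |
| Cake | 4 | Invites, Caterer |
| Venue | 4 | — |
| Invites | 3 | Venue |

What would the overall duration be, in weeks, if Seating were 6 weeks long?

As given, the longest chain is Venue→Caterer→Cake→Rehearsal = 4+5+4+7 = 20, so the finish is 20 weeks.
The longest path through Seating is only 18 weeks, so Seating has float 2.
The binding chain switches to Venue→Caterer→Flowers→Seating→Photographer = 4+5+6+6+2 = 23; finish 23 weeks.

23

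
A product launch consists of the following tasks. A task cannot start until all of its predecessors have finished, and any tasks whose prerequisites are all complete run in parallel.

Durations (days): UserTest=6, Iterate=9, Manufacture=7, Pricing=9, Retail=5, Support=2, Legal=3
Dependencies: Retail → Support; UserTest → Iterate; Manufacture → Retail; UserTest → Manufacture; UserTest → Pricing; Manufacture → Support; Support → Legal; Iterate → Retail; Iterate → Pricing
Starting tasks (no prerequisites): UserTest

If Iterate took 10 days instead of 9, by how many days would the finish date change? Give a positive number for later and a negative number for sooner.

Actual critical path: UserTest→Iterate→Retail→Support→Legal = 6+9+5+2+3 = 25 ⇒ 25 days.
Since Iterate is critical, the +1 change carries straight to that chain (now 26 days).
That remains the longest chain; total 26 days.
Change in finish: 26 − 25 = +1 days.

1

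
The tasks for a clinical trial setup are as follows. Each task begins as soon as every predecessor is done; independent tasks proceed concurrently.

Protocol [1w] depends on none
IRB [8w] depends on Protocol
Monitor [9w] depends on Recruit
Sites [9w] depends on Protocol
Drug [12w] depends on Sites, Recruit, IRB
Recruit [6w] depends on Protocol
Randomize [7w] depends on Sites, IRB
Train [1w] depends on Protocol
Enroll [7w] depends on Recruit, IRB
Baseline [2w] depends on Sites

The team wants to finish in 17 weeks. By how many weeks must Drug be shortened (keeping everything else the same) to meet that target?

Current finish: 22 weeks; target: 17.
Drug is on every critical path, so each week cut from Drug cuts the finish by one (this holds down to a finish of 17).
Need 22 − 17 = 5 weeks off Drug → Drug becomes 7 weeks, finish becomes 17.

5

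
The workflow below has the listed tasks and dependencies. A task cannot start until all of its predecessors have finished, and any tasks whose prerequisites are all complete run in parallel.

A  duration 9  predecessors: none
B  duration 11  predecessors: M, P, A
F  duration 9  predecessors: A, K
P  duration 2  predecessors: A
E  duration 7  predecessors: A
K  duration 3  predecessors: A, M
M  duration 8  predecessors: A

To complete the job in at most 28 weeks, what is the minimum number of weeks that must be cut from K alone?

1

Current finish: 29 weeks; target: 28.
K is on every critical path, so each week cut from K cuts the finish by one (this holds down to a finish of 28).
Need 29 − 28 = 1 week off K → K becomes 2 weeks, finish becomes 28.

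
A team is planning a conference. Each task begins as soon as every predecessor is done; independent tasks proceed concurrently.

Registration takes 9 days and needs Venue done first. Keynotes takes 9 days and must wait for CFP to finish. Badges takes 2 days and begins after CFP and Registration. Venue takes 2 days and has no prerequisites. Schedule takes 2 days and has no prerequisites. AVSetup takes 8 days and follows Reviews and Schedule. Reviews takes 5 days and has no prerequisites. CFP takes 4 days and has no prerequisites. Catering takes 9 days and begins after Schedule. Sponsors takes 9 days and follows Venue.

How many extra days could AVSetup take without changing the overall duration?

0

Critical path: Venue→Registration→Badges = 2+9+2 = 13, so the finish is 13 days.
AVSetup finishes as early as 13 and must finish by 13.
Float = 13 − 13 = 0.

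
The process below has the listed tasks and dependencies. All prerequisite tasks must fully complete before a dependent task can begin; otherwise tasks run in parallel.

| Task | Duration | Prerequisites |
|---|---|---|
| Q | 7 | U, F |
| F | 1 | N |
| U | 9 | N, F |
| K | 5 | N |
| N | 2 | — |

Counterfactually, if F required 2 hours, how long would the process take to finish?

20

Baseline: N→F→U→Q = 2+1+9+7 = 19 → 19 hours.
Since F is critical, the +1 change carries straight to that chain (now 20 hours).
The critical path is still N→F→U→Q; finish is now 20 hours.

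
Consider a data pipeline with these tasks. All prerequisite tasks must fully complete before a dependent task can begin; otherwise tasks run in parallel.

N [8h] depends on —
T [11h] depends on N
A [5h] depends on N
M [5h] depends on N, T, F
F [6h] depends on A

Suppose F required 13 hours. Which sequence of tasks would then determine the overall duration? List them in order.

Actual critical path: N→A→F→M = 8+5+6+5 = 24 ⇒ 24 hours.
F is on the critical path; changing it to 13 makes that path 31 hours.
The critical path is still N→A→F→M; finish is now 31 hours.

N, A, F, M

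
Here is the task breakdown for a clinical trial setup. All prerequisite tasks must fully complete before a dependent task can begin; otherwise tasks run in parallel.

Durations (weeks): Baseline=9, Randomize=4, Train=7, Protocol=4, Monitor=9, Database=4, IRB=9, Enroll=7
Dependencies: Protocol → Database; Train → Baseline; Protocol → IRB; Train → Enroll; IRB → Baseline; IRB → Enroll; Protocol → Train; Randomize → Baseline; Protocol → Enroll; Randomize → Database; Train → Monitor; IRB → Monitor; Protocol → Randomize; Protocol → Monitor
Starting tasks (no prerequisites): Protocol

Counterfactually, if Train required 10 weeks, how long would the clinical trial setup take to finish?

23

The binding path is Protocol→IRB→Baseline = 4+9+9 = 22; finish at 22 weeks.
The longest path through Train is only 20 weeks, so Train has float 2.
Now Protocol→Train→Baseline = 4+10+9 = 23 is longest, so the finish becomes 23 weeks.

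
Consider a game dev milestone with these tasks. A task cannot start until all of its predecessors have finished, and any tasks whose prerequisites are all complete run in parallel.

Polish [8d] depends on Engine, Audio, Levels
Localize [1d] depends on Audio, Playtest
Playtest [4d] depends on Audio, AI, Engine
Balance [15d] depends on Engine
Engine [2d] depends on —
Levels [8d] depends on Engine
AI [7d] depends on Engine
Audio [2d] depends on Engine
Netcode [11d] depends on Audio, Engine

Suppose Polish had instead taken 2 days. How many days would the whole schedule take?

17

As given, the longest chain is Engine→Levels→Polish = 2+8+8 = 18, so the finish is 18 days.
Polish is on the critical path; changing it to 2 makes that path 12 days.
The binding chain switches to Engine→Balance = 2+15 = 17; finish 17 days.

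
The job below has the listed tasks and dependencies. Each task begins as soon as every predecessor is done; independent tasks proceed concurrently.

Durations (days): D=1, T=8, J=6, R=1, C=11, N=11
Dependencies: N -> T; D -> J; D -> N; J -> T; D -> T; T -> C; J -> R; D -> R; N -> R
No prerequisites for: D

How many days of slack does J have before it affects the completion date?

D→N→T→C = 1+11+8+11 = 31 sets the makespan at 31 days.
Longest path through J: 26 days (earliest finish 7, latest finish 12).
So J can slip 12 − 7 = 5 days.

5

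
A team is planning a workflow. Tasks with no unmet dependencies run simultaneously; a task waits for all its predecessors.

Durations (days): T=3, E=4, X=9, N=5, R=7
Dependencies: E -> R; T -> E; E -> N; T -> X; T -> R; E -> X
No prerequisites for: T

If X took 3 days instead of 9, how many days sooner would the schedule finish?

2

Actual critical path: T→E→X = 3+4+9 = 16 ⇒ 16 days.
X is on the critical path; changing it to 3 makes that path 10 days.
The binding chain switches to T→E→R = 3+4+7 = 14; finish 14 days.
Change in finish: 14 − 16 = -2 days.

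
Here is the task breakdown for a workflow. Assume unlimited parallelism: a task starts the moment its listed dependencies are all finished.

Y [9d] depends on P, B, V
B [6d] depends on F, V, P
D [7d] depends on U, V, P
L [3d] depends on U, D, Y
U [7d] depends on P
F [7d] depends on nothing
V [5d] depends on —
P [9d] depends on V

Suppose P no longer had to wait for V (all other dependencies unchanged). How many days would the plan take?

Before: longest chain V→P→B→Y→L = 5+9+6+9+3 = 32, finish 32.
Without V→P, P's earliest start moves from 5 to 0.
New critical path: P→B→Y→L = 9+6+9+3 = 27 ⇒ 27 days.

27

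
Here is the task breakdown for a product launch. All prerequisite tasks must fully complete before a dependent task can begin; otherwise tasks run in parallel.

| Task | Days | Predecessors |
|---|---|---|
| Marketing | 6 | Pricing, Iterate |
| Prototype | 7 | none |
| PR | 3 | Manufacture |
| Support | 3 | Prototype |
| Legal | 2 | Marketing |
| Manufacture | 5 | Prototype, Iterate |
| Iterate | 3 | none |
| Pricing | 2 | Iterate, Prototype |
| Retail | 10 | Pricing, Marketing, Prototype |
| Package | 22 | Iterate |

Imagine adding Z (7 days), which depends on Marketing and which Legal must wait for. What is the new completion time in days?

Originally the product launch takes 25 days.
With Z inserted, Legal now waits for max(Marketing, Z).
New critical path: Prototype→Pricing→Marketing→Retail = 7+2+6+10 = 25 ⇒ 25 days.

25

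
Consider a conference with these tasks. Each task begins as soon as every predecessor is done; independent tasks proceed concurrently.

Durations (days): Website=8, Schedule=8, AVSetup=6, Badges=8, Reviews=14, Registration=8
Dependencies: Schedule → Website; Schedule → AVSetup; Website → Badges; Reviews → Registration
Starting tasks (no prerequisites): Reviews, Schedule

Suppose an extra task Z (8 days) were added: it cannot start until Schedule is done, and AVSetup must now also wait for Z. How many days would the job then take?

Originally the job takes 24 days.
With Z inserted, AVSetup now waits for max(Schedule, Z).
New critical path: Schedule→Website→Badges = 8+8+8 = 24 ⇒ 24 days.

24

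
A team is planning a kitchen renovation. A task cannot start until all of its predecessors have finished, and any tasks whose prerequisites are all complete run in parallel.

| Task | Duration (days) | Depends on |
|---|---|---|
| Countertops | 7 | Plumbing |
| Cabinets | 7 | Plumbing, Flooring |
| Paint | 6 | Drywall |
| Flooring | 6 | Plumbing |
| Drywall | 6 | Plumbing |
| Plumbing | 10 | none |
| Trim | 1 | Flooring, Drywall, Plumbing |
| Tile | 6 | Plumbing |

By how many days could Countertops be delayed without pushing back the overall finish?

Plumbing→Flooring→Cabinets = 10+6+7 = 23 sets the makespan at 23 days.
The longest chain containing Countertops totals 17 days.
Float = 23 − 17 = 6.

6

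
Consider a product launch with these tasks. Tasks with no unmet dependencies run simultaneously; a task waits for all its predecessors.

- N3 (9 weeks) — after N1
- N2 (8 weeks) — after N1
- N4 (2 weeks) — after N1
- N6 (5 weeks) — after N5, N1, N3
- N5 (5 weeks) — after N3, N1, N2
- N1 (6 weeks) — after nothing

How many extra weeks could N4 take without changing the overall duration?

N1→N3→N5→N6 = 6+9+5+5 = 25 sets the makespan at 25 weeks.
The longest chain containing N4 totals 8 weeks.
Slack of N4 = 23 − 6 = 17 weeks.

17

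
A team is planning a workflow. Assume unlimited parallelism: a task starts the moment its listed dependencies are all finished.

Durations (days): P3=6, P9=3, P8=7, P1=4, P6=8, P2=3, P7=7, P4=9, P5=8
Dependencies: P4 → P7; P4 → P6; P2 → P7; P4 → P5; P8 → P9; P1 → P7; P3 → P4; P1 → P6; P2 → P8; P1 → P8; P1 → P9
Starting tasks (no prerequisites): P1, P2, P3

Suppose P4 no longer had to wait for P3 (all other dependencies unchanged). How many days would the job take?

17

Original critical path: P3→P4→P5 = 6+9+8 = 23 ⇒ 23 days.
Without P3→P4, P4's earliest start moves from 6 to 0.
After: P4→P5 = 9+8 = 17 → 17 days.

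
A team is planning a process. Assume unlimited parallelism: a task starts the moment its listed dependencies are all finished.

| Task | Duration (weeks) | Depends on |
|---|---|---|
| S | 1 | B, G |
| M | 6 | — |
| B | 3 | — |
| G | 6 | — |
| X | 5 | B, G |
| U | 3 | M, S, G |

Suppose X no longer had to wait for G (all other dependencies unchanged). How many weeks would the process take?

10

Before: longest chain G→X = 6+5 = 11, finish 11.
Without G→X, X's earliest start moves from 6 to 3.
After: G→S→U = 6+1+3 = 10 → 10 weeks.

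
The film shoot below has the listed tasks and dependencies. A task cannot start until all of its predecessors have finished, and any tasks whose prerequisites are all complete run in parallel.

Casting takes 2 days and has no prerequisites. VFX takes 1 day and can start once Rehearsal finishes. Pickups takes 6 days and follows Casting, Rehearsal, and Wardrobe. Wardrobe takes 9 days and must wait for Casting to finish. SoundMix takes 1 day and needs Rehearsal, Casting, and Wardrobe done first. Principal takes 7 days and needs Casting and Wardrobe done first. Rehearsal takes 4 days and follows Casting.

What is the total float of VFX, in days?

Casting→Wardrobe→Principal = 2+9+7 = 18 sets the makespan at 18 days.
Longest path through VFX: 7 days (earliest finish 7, latest finish 18).
Slack of VFX = 17 − 6 = 11 days.

11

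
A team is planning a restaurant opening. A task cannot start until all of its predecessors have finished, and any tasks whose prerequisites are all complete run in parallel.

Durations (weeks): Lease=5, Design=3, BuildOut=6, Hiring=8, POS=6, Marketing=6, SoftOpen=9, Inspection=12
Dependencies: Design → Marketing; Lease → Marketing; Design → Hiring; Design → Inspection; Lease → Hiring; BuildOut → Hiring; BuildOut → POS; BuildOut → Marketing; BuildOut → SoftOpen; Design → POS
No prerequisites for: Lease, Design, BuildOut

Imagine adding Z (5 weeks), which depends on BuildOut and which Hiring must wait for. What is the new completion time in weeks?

Originally the job takes 15 weeks.
With Z inserted, Hiring now waits for max(BuildOut, Lease, Design, Z).
New critical path: BuildOut→Z→Hiring = 6+5+8 = 19 ⇒ 19 weeks.

19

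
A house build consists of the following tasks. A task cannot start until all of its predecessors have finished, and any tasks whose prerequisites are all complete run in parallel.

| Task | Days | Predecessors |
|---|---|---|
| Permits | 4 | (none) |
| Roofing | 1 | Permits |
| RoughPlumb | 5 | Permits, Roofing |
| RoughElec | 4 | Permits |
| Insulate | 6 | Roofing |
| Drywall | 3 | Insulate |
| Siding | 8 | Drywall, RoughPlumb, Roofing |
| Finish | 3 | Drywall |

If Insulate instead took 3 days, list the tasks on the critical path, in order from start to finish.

Actual critical path: Permits→Roofing→Insulate→Drywall→Siding = 4+1+6+3+8 = 22 ⇒ 22 days.
Since Insulate is critical, the -3 change carries straight to that chain (now 19 days).
No other chain overtakes it, so the finish is 19 days.

Permits, Roofing, Insulate, Drywall, Siding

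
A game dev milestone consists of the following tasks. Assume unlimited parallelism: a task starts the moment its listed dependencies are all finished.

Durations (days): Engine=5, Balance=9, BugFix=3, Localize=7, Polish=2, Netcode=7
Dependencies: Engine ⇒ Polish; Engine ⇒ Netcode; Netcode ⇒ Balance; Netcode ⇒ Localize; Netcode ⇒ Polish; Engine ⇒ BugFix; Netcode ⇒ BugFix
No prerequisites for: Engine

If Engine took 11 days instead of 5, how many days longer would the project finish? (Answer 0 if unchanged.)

6

As given, the longest chain is Engine→Netcode→Balance = 5+7+9 = 21, so the finish is 21 days.
Engine lies on that path, so at 11 days the path becomes 27 days.
That remains the longest chain; total 27 days.
Change in finish: 27 − 21 = +6 days.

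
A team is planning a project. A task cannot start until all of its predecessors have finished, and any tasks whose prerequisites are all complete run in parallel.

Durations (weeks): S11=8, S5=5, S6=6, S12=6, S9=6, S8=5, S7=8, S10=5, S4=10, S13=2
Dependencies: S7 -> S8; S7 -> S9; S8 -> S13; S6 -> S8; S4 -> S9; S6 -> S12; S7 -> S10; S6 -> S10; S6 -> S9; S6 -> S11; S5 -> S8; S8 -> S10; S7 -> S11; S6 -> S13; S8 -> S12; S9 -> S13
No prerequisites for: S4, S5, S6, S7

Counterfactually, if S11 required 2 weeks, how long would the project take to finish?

Baseline: S7→S8→S12 = 8+5+6 = 19 → 19 weeks.
S11 has 3 weeks of float (longest path through it is 16).
No other chain overtakes it, so the finish is 19 weeks.

19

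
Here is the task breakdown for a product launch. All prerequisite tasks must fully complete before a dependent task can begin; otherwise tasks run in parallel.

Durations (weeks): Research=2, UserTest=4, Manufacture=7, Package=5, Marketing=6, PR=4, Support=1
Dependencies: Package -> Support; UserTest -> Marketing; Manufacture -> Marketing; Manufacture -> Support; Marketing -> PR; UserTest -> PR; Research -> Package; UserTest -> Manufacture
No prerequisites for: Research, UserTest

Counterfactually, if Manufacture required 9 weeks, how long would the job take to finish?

23

The binding path is UserTest→Manufacture→Marketing→PR = 4+7+6+4 = 21; finish at 21 weeks.
Since Manufacture is critical, the +2 change carries straight to that chain (now 23 weeks).
No other chain overtakes it, so the finish is 23 weeks.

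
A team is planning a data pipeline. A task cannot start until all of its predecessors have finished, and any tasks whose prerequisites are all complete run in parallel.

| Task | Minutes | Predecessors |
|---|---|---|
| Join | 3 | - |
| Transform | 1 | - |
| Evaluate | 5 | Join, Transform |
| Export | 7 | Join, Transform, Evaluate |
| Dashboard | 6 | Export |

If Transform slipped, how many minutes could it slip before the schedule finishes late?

Critical path: Join→Evaluate→Export→Dashboard = 3+5+7+6 = 21, so the finish is 21 minutes.
Longest path through Transform: 19 minutes (earliest finish 1, latest finish 3).
Float = 21 − 19 = 2.

2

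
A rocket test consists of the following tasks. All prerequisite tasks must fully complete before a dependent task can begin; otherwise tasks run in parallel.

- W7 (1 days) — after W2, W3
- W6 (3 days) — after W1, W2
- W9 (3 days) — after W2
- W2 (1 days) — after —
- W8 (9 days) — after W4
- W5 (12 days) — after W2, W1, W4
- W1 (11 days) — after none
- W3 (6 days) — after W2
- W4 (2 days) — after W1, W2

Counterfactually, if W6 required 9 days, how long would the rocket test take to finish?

Critical path before the change: W1→W4→W5 = 11+2+12 = 25 giving 25 days.
The longest path through W6 is only 14 days, so W6 has float 11.
No other chain overtakes it, so the finish is 25 days.

25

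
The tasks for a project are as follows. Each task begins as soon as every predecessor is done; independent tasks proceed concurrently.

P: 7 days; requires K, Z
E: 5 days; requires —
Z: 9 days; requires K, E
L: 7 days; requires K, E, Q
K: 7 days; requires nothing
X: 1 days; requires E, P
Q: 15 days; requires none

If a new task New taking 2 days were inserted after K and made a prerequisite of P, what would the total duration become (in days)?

Originally the plan takes 24 days.
With New inserted, P now waits for max(K, Z, New).
New critical path: K→Z→P→X = 7+9+7+1 = 24 ⇒ 24 days.

24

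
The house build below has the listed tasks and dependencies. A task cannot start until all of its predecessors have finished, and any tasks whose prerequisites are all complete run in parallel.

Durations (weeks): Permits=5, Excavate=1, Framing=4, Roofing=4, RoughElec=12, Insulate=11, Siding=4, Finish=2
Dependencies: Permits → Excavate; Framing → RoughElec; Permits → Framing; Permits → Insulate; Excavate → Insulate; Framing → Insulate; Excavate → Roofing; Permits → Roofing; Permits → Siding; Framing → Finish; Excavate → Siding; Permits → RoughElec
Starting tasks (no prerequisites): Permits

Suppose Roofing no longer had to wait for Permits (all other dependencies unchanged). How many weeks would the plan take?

21

Original critical path: Permits→Framing→RoughElec = 5+4+12 = 21 ⇒ 21 weeks.
Dropping Permits→Roofing doesn't change Roofing's earliest start (6); another predecessor still binds.
The longest chain is now Permits→Framing→RoughElec = 5+4+12 = 21, so the plan takes 21 weeks.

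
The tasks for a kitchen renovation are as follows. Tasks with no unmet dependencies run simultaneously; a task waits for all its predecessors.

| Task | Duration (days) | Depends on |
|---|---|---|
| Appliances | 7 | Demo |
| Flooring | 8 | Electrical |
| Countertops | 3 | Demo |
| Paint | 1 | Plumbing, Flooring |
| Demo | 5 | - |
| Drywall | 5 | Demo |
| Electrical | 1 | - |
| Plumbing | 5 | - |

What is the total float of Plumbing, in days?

Demo→Appliances = 5+7 = 12 sets the makespan at 12 days.
Longest path through Plumbing: 6 days (earliest finish 5, latest finish 11).
So Plumbing can slip 11 − 5 = 6 days.

6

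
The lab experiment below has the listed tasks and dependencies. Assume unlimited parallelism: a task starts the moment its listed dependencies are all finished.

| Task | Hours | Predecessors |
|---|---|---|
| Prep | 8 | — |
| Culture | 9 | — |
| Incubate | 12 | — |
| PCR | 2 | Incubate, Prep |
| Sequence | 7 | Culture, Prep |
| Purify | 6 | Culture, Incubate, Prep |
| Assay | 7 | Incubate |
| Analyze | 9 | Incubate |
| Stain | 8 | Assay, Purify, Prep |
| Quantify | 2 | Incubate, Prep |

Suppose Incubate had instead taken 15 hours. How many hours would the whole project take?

30

The binding path is Incubate→Assay→Stain = 12+7+8 = 27; finish at 27 hours.
Incubate lies on that path, so at 15 hours the path becomes 30 hours.
The critical path is still Incubate→Assay→Stain; finish is now 30 hours.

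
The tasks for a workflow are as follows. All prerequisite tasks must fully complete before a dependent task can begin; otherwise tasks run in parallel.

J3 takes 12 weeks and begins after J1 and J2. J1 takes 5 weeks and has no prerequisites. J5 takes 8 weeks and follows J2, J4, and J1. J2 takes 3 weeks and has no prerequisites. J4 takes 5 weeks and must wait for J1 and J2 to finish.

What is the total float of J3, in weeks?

The longest chain is J1→J4→J5 = 5+5+8 = 18; overall finish 18 weeks.
J3 finishes as early as 17 and must finish by 18.
Float = 18 − 17 = 1.

1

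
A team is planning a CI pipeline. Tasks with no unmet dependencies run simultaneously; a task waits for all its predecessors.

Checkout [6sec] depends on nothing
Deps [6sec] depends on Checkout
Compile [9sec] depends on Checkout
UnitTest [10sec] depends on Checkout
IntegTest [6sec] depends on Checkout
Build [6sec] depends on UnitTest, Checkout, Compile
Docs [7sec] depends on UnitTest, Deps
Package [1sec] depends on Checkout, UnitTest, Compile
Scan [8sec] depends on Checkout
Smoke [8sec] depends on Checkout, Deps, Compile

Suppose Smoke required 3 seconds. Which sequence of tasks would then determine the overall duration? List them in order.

As given, the longest chain is Checkout→Compile→Smoke = 6+9+8 = 23, so the finish is 23 seconds.
Smoke lies on that path, so at 3 seconds the path becomes 18 seconds.
New critical path: Checkout→UnitTest→Docs = 6+10+7 = 23 ⇒ 23 seconds.

Checkout, UnitTest, Docs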